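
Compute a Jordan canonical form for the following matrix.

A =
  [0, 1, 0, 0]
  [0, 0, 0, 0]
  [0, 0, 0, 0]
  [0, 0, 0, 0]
J_2(0) ⊕ J_1(0) ⊕ J_1(0)

The characteristic polynomial is
  det(x·I − A) = x^4

Eigenvalues and multiplicities (the geometric multiplicity of λ is n − rank(A − λI), which equals the number of Jordan blocks for λ):
  λ = 0: algebraic multiplicity = 4, geometric multiplicity = 3

Determining the block sizes for each eigenvalue:
  λ = 0: 3 blocks summing to 4 forces exactly one block of size 2 and the rest size 1 → block sizes [2, 1, 1]

Assembling the blocks gives a Jordan form
J =
  [0, 1, 0, 0]
  [0, 0, 0, 0]
  [0, 0, 0, 0]
  [0, 0, 0, 0]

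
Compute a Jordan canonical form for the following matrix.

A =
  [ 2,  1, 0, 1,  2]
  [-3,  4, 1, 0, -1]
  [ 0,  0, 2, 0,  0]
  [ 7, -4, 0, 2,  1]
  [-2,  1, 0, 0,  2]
J_3(2) ⊕ J_2(3)

The characteristic polynomial is
  det(x·I − A) = x^5 - 12*x^4 + 57*x^3 - 134*x^2 + 156*x - 72 = (x - 3)^2*(x - 2)^3

Eigenvalues and multiplicities (the geometric multiplicity of λ is n − rank(A − λI), which equals the number of Jordan blocks for λ):
  λ = 2: algebraic multiplicity = 3, geometric multiplicity = 1
  λ = 3: algebraic multiplicity = 2, geometric multiplicity = 1

Determining the block sizes for each eigenvalue:
  λ = 2: one block (gm = 1), so the single block has size am = 3 → block sizes [3]
  λ = 3: one block (gm = 1), so the single block has size am = 2 → block sizes [2]

Assembling the blocks gives a Jordan form
J =
  [2, 1, 0, 0, 0]
  [0, 2, 1, 0, 0]
  [0, 0, 2, 0, 0]
  [0, 0, 0, 3, 1]
  [0, 0, 0, 0, 3]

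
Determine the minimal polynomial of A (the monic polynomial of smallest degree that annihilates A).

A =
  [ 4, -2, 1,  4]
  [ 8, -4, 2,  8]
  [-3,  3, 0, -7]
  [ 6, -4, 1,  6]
x^4 - 6*x^3 + 12*x^2 - 8*x

The characteristic polynomial is χ_A(x) = x*(x - 2)^3, so the eigenvalues are known. The minimal polynomial is
  m_A(x) = Π_λ (x − λ)^{k_λ}
where k_λ is the size of the *largest* Jordan block for λ (equivalently, the smallest k with (A − λI)^k v = 0 for every generalised eigenvector v of λ).

  λ = 0: largest Jordan block has size 1, contributing (x − 0)
  λ = 2: largest Jordan block has size 3, contributing (x − 2)^3

So m_A(x) = x*(x - 2)^3 = x^4 - 6*x^3 + 12*x^2 - 8*x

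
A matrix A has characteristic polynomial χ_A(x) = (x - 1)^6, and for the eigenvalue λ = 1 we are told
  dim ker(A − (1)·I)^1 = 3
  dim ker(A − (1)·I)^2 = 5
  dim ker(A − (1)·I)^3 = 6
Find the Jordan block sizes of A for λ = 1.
Block sizes for λ = 1: [3, 2, 1]

From the dimensions of kernels of powers, the number of Jordan blocks of size at least j is d_j − d_{j−1} where d_j = dim ker(N^j) (with d_0 = 0). Computing the differences gives [3, 2, 1].
The number of blocks of size exactly k is (#blocks of size ≥ k) − (#blocks of size ≥ k + 1), so the partition is: 1 block(s) of size 1, 1 block(s) of size 2, 1 block(s) of size 3.
In nonincreasing order the block sizes are [3, 2, 1].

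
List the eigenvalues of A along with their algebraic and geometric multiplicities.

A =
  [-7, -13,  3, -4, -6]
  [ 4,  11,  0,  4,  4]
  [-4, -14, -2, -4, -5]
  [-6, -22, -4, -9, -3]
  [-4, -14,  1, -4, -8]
λ = -3: alg = 5, geom = 2

Step 1 — factor the characteristic polynomial to read off the algebraic multiplicities:
  χ_A(x) = (x + 3)^5

Step 2 — compute geometric multiplicities via the rank-nullity identity g(λ) = n − rank(A − λI):
  rank(A − (-3)·I) = 3, so dim ker(A − (-3)·I) = n − 3 = 2

Summary:
  λ = -3: algebraic multiplicity = 5, geometric multiplicity = 2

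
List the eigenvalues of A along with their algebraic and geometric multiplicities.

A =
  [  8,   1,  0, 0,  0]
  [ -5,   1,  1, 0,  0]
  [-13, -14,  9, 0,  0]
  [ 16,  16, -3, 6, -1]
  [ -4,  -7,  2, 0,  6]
λ = 6: alg = 5, geom = 2

Step 1 — factor the characteristic polynomial to read off the algebraic multiplicities:
  χ_A(x) = (x - 6)^5

Step 2 — compute geometric multiplicities via the rank-nullity identity g(λ) = n − rank(A − λI):
  rank(A − (6)·I) = 3, so dim ker(A − (6)·I) = n − 3 = 2

Summary:
  λ = 6: algebraic multiplicity = 5, geometric multiplicity = 2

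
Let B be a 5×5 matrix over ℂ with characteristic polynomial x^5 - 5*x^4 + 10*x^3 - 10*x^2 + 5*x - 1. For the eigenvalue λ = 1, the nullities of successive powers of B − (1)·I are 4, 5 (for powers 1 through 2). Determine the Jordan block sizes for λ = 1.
Block sizes for λ = 1: [2, 1, 1, 1]

From the dimensions of kernels of powers, the number of Jordan blocks of size at least j is d_j − d_{j−1} where d_j = dim ker(N^j) (with d_0 = 0). Computing the differences gives [4, 1].
The number of blocks of size exactly k is (#blocks of size ≥ k) − (#blocks of size ≥ k + 1), so the partition is: 3 block(s) of size 1, 1 block(s) of size 2.
In nonincreasing order the block sizes are [2, 1, 1, 1].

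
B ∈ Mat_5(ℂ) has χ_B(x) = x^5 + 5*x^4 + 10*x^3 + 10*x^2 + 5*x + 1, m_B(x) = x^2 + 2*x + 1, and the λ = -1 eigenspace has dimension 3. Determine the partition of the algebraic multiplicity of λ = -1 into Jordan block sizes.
Block sizes for λ = -1: [2, 2, 1]

Step 1 — from the characteristic polynomial, algebraic multiplicity of λ = -1 is 5. From dim ker(B − (-1)·I) = 3, there are exactly 3 Jordan blocks for λ = -1.
Step 2 — from the minimal polynomial, the factor (x + 1)^2 tells us the largest block for λ = -1 has size 2.
Step 3 — with total size 5, 3 blocks, and largest block 2, the block sizes (in nonincreasing order) are [2, 2, 1].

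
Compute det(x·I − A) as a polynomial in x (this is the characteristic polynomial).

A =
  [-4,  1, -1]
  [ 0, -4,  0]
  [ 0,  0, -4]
x^3 + 12*x^2 + 48*x + 64

Expanding det(x·I − A) (e.g. by cofactor expansion or by noting that A is similar to its Jordan form J, which has the same characteristic polynomial as A) gives
  χ_A(x) = x^3 + 12*x^2 + 48*x + 64
which factors as (x + 4)^3. The eigenvalues (with algebraic multiplicities) are λ = -4 with multiplicity 3.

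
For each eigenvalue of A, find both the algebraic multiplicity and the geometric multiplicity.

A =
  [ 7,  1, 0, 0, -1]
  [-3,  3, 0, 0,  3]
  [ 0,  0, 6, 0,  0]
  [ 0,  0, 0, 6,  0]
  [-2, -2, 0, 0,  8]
λ = 6: alg = 5, geom = 4

Step 1 — factor the characteristic polynomial to read off the algebraic multiplicities:
  χ_A(x) = (x - 6)^5

Step 2 — compute geometric multiplicities via the rank-nullity identity g(λ) = n − rank(A − λI):
  rank(A − (6)·I) = 1, so dim ker(A − (6)·I) = n − 1 = 4

Summary:
  λ = 6: algebraic multiplicity = 5, geometric multiplicity = 4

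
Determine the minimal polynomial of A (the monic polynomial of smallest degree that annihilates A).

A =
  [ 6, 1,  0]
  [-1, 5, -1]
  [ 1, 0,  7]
x^3 - 18*x^2 + 108*x - 216

The characteristic polynomial is χ_A(x) = (x - 6)^3, so the eigenvalues are known. The minimal polynomial is
  m_A(x) = Π_λ (x − λ)^{k_λ}
where k_λ is the size of the *largest* Jordan block for λ (equivalently, the smallest k with (A − λI)^k v = 0 for every generalised eigenvector v of λ).

  λ = 6: largest Jordan block has size 3, contributing (x − 6)^3

So m_A(x) = (x - 6)^3 = x^3 - 18*x^2 + 108*x - 216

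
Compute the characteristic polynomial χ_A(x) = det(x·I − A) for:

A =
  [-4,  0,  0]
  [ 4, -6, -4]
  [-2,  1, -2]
x^3 + 12*x^2 + 48*x + 64

Expanding det(x·I − A) (e.g. by cofactor expansion or by noting that A is similar to its Jordan form J, which has the same characteristic polynomial as A) gives
  χ_A(x) = x^3 + 12*x^2 + 48*x + 64
which factors as (x + 4)^3. The eigenvalues (with algebraic multiplicities) are λ = -4 with multiplicity 3.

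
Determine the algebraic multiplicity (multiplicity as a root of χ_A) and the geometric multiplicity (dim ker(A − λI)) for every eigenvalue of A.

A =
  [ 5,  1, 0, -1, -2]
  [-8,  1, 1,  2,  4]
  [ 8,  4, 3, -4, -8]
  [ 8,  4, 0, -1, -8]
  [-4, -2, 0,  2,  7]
λ = 3: alg = 5, geom = 3

Step 1 — factor the characteristic polynomial to read off the algebraic multiplicities:
  χ_A(x) = (x - 3)^5

Step 2 — compute geometric multiplicities via the rank-nullity identity g(λ) = n − rank(A − λI):
  rank(A − (3)·I) = 2, so dim ker(A − (3)·I) = n − 2 = 3

Summary:
  λ = 3: algebraic multiplicity = 5, geometric multiplicity = 3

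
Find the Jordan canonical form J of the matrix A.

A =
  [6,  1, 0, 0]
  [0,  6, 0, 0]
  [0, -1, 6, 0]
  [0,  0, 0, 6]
J_2(6) ⊕ J_1(6) ⊕ J_1(6)

The characteristic polynomial is
  det(x·I − A) = x^4 - 24*x^3 + 216*x^2 - 864*x + 1296 = (x - 6)^4

Eigenvalues and multiplicities (the geometric multiplicity of λ is n − rank(A − λI), which equals the number of Jordan blocks for λ):
  λ = 6: algebraic multiplicity = 4, geometric multiplicity = 3

Determining the block sizes for each eigenvalue:
  λ = 6: 3 blocks summing to 4 forces exactly one block of size 2 and the rest size 1 → block sizes [2, 1, 1]

Assembling the blocks gives a Jordan form
J =
  [6, 1, 0, 0]
  [0, 6, 0, 0]
  [0, 0, 6, 0]
  [0, 0, 0, 6]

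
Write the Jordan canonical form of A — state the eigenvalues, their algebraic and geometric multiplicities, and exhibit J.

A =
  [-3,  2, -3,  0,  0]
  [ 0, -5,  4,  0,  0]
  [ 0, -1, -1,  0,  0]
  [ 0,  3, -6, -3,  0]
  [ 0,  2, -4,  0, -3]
J_3(-3) ⊕ J_1(-3) ⊕ J_1(-3)

The characteristic polynomial is
  det(x·I − A) = x^5 + 15*x^4 + 90*x^3 + 270*x^2 + 405*x + 243 = (x + 3)^5

Eigenvalues and multiplicities (the geometric multiplicity of λ is n − rank(A − λI), which equals the number of Jordan blocks for λ):
  λ = -3: algebraic multiplicity = 5, geometric multiplicity = 3

Determining the block sizes for each eigenvalue:
  λ = -3: with am = 5 and gm = 3, the partition is not yet determined (e.g. several partitions of 5 into 3 parts exist). Let N = A − (-3)·I. Computing rank(N^1) = 2, rank(N^2) = 1, rank(N^3) = 0; the number of blocks of size ≥ j is rank(N^{j−1}) − rank(N^j), giving [3, 1, 1]. So we have 1 block(s) of size 3, 2 block(s) of size 1 → block sizes [3, 1, 1]

Assembling the blocks gives a Jordan form
J =
  [-3,  1,  0,  0,  0]
  [ 0, -3,  1,  0,  0]
  [ 0,  0, -3,  0,  0]
  [ 0,  0,  0, -3,  0]
  [ 0,  0,  0,  0, -3]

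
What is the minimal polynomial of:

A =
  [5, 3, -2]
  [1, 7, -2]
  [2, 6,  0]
x^2 - 8*x + 16

The characteristic polynomial is χ_A(x) = (x - 4)^3, so the eigenvalues are known. The minimal polynomial is
  m_A(x) = Π_λ (x − λ)^{k_λ}
where k_λ is the size of the *largest* Jordan block for λ (equivalently, the smallest k with (A − λI)^k v = 0 for every generalised eigenvector v of λ).

  λ = 4: largest Jordan block has size 2, contributing (x − 4)^2

So m_A(x) = (x - 4)^2 = x^2 - 8*x + 16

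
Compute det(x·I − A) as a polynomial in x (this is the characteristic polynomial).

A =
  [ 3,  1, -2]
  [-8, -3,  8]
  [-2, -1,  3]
x^3 - 3*x^2 + 3*x - 1

Expanding det(x·I − A) (e.g. by cofactor expansion or by noting that A is similar to its Jordan form J, which has the same characteristic polynomial as A) gives
  χ_A(x) = x^3 - 3*x^2 + 3*x - 1
which factors as (x - 1)^3. The eigenvalues (with algebraic multiplicities) are λ = 1 with multiplicity 3.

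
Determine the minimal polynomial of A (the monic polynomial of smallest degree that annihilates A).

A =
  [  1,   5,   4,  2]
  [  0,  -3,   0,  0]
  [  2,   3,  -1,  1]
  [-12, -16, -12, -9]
x^2 + 6*x + 9

The characteristic polynomial is χ_A(x) = (x + 3)^4, so the eigenvalues are known. The minimal polynomial is
  m_A(x) = Π_λ (x − λ)^{k_λ}
where k_λ is the size of the *largest* Jordan block for λ (equivalently, the smallest k with (A − λI)^k v = 0 for every generalised eigenvector v of λ).

  λ = -3: largest Jordan block has size 2, contributing (x + 3)^2

So m_A(x) = (x + 3)^2 = x^2 + 6*x + 9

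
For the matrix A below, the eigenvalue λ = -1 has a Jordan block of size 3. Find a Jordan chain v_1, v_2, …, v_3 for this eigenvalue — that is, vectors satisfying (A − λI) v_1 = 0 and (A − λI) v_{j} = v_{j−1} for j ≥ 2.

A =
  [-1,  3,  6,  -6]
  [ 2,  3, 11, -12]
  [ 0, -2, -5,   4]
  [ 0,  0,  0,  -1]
A Jordan chain for λ = -1 of length 3:
v_1 = (6, 8, -4, 0)ᵀ
v_2 = (0, 2, 0, 0)ᵀ
v_3 = (1, 0, 0, 0)ᵀ

Let N = A − (-1)·I. We want v_3 with N^3 v_3 = 0 but N^2 v_3 ≠ 0; then v_{j-1} := N · v_j for j = 3, …, 2.

Pick v_3 = (1, 0, 0, 0)ᵀ.
Then v_2 = N · v_3 = (0, 2, 0, 0)ᵀ.
Then v_1 = N · v_2 = (6, 8, -4, 0)ᵀ.

Sanity check: (A − (-1)·I) v_1 = (0, 0, 0, 0)ᵀ = 0. ✓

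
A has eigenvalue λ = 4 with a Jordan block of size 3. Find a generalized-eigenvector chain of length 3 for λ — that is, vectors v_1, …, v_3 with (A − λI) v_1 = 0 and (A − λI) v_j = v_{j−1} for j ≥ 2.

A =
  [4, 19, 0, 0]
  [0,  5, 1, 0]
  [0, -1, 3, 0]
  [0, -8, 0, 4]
A Jordan chain for λ = 4 of length 3:
v_1 = (19, 0, 0, -8)ᵀ
v_2 = (19, 1, -1, -8)ᵀ
v_3 = (0, 1, 0, 0)ᵀ

Let N = A − (4)·I. We want v_3 with N^3 v_3 = 0 but N^2 v_3 ≠ 0; then v_{j-1} := N · v_j for j = 3, …, 2.

Pick v_3 = (0, 1, 0, 0)ᵀ.
Then v_2 = N · v_3 = (19, 1, -1, -8)ᵀ.
Then v_1 = N · v_2 = (19, 0, 0, -8)ᵀ.

Sanity check: (A − (4)·I) v_1 = (0, 0, 0, 0)ᵀ = 0. ✓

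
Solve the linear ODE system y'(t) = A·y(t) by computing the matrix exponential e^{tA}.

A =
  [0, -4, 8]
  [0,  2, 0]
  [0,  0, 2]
e^{tA} =
  [1, 2 - 2*exp(2*t), 4*exp(2*t) - 4]
  [0, exp(2*t), 0]
  [0, 0, exp(2*t)]

Strategy: write A = P · J · P⁻¹ where J is a Jordan canonical form, so e^{tA} = P · e^{tJ} · P⁻¹, and e^{tJ} can be computed block-by-block.

A has Jordan form
J =
  [0, 0, 0]
  [0, 2, 0]
  [0, 0, 2]
(up to reordering of blocks).

Per-block formulas:
  For a 1×1 block at λ = 2: exp(t · [2]) = [e^(2t)].
  For a 1×1 block at λ = 0: exp(t · [0]) = [e^(0t)].

After assembling e^{tJ} and conjugating by P, we get:

e^{tA} =
  [1, 2 - 2*exp(2*t), 4*exp(2*t) - 4]
  [0, exp(2*t), 0]
  [0, 0, exp(2*t)]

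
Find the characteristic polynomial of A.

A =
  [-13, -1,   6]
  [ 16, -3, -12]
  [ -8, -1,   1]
x^3 + 15*x^2 + 75*x + 125

Expanding det(x·I − A) (e.g. by cofactor expansion or by noting that A is similar to its Jordan form J, which has the same characteristic polynomial as A) gives
  χ_A(x) = x^3 + 15*x^2 + 75*x + 125
which factors as (x + 5)^3. The eigenvalues (with algebraic multiplicities) are λ = -5 with multiplicity 3.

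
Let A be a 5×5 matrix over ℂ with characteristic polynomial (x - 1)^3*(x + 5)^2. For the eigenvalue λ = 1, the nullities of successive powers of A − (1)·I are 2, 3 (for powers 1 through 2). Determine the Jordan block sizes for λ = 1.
Block sizes for λ = 1: [2, 1]

From the dimensions of kernels of powers, the number of Jordan blocks of size at least j is d_j − d_{j−1} where d_j = dim ker(N^j) (with d_0 = 0). Computing the differences gives [2, 1].
The number of blocks of size exactly k is (#blocks of size ≥ k) − (#blocks of size ≥ k + 1), so the partition is: 1 block(s) of size 1, 1 block(s) of size 2.
In nonincreasing order the block sizes are [2, 1].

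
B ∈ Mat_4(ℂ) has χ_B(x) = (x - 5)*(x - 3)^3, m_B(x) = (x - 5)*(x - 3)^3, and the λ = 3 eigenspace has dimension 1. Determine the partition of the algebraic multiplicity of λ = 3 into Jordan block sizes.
Block sizes for λ = 3: [3]

Step 1 — from the characteristic polynomial, algebraic multiplicity of λ = 3 is 3. From dim ker(B − (3)·I) = 1, there are exactly 1 Jordan blocks for λ = 3.
Step 2 — from the minimal polynomial, the factor (x − 3)^3 tells us the largest block for λ = 3 has size 3.
Step 3 — with total size 3, 1 blocks, and largest block 3, the block sizes (in nonincreasing order) are [3].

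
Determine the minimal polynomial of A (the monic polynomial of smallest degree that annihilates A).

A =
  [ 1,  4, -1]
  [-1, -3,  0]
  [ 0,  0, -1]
x^3 + 3*x^2 + 3*x + 1

The characteristic polynomial is χ_A(x) = (x + 1)^3, so the eigenvalues are known. The minimal polynomial is
  m_A(x) = Π_λ (x − λ)^{k_λ}
where k_λ is the size of the *largest* Jordan block for λ (equivalently, the smallest k with (A − λI)^k v = 0 for every generalised eigenvector v of λ).

  λ = -1: largest Jordan block has size 3, contributing (x + 1)^3

So m_A(x) = (x + 1)^3 = x^3 + 3*x^2 + 3*x + 1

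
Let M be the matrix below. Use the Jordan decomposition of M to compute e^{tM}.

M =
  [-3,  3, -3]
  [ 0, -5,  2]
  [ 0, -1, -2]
e^{tM} =
  [exp(-3*t), 3*exp(-3*t) - 3*exp(-4*t), -3*exp(-3*t) + 3*exp(-4*t)]
  [0, -exp(-3*t) + 2*exp(-4*t), 2*exp(-3*t) - 2*exp(-4*t)]
  [0, -exp(-3*t) + exp(-4*t), 2*exp(-3*t) - exp(-4*t)]

Strategy: write M = P · J · P⁻¹ where J is a Jordan canonical form, so e^{tM} = P · e^{tJ} · P⁻¹, and e^{tJ} can be computed block-by-block.

M has Jordan form
J =
  [-4,  0,  0]
  [ 0, -3,  0]
  [ 0,  0, -3]
(up to reordering of blocks).

Per-block formulas:
  For a 1×1 block at λ = -3: exp(t · [-3]) = [e^(-3t)].
  For a 1×1 block at λ = -4: exp(t · [-4]) = [e^(-4t)].

After assembling e^{tJ} and conjugating by P, we get:

e^{tM} =
  [exp(-3*t), 3*exp(-3*t) - 3*exp(-4*t), -3*exp(-3*t) + 3*exp(-4*t)]
  [0, -exp(-3*t) + 2*exp(-4*t), 2*exp(-3*t) - 2*exp(-4*t)]
  [0, -exp(-3*t) + exp(-4*t), 2*exp(-3*t) - exp(-4*t)]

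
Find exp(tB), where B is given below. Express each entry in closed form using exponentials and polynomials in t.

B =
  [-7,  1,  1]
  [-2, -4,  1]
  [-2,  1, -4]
e^{tB} =
  [-2*t*exp(-5*t) + exp(-5*t), t*exp(-5*t), t*exp(-5*t)]
  [-2*t*exp(-5*t), t*exp(-5*t) + exp(-5*t), t*exp(-5*t)]
  [-2*t*exp(-5*t), t*exp(-5*t), t*exp(-5*t) + exp(-5*t)]

Strategy: write B = P · J · P⁻¹ where J is a Jordan canonical form, so e^{tB} = P · e^{tJ} · P⁻¹, and e^{tJ} can be computed block-by-block.

B has Jordan form
J =
  [-5,  1,  0]
  [ 0, -5,  0]
  [ 0,  0, -5]
(up to reordering of blocks).

Per-block formulas:
  For a 1×1 block at λ = -5: exp(t · [-5]) = [e^(-5t)].
  For a 2×2 Jordan block J_2(-5): exp(t · J_2(-5)) = e^(-5t)·(I + t·N), where N is the 2×2 nilpotent shift.

After assembling e^{tJ} and conjugating by P, we get:

e^{tB} =
  [-2*t*exp(-5*t) + exp(-5*t), t*exp(-5*t), t*exp(-5*t)]
  [-2*t*exp(-5*t), t*exp(-5*t) + exp(-5*t), t*exp(-5*t)]
  [-2*t*exp(-5*t), t*exp(-5*t), t*exp(-5*t) + exp(-5*t)]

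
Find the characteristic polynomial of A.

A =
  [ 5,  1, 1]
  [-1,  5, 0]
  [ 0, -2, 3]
x^3 - 13*x^2 + 56*x - 80

Expanding det(x·I − A) (e.g. by cofactor expansion or by noting that A is similar to its Jordan form J, which has the same characteristic polynomial as A) gives
  χ_A(x) = x^3 - 13*x^2 + 56*x - 80
which factors as (x - 5)*(x - 4)^2. The eigenvalues (with algebraic multiplicities) are λ = 4 with multiplicity 2, λ = 5 with multiplicity 1.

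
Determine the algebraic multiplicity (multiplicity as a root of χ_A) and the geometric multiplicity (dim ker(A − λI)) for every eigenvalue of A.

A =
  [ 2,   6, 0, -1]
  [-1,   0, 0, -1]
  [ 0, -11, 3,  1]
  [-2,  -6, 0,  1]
λ = 0: alg = 2, geom = 1; λ = 3: alg = 2, geom = 1

Step 1 — factor the characteristic polynomial to read off the algebraic multiplicities:
  χ_A(x) = x^2*(x - 3)^2

Step 2 — compute geometric multiplicities via the rank-nullity identity g(λ) = n − rank(A − λI):
  rank(A − (0)·I) = 3, so dim ker(A − (0)·I) = n − 3 = 1
  rank(A − (3)·I) = 3, so dim ker(A − (3)·I) = n − 3 = 1

Summary:
  λ = 0: algebraic multiplicity = 2, geometric multiplicity = 1
  λ = 3: algebraic multiplicity = 2, geometric multiplicity = 1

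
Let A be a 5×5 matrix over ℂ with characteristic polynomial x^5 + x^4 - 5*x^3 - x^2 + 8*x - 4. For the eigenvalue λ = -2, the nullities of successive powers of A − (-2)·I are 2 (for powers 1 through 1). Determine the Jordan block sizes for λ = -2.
Block sizes for λ = -2: [1, 1]

From the dimensions of kernels of powers, the number of Jordan blocks of size at least j is d_j − d_{j−1} where d_j = dim ker(N^j) (with d_0 = 0). Computing the differences gives [2].
The number of blocks of size exactly k is (#blocks of size ≥ k) − (#blocks of size ≥ k + 1), so the partition is: 2 block(s) of size 1.
In nonincreasing order the block sizes are [1, 1].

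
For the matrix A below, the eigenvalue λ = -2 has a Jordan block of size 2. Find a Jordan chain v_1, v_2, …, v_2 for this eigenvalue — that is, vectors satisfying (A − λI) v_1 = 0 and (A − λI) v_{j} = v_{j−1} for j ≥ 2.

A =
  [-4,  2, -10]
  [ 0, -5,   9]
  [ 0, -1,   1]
A Jordan chain for λ = -2 of length 2:
v_1 = (2, -3, -1)ᵀ
v_2 = (0, 1, 0)ᵀ

Let N = A − (-2)·I. We want v_2 with N^2 v_2 = 0 but N^1 v_2 ≠ 0; then v_{j-1} := N · v_j for j = 2, …, 2.

Pick v_2 = (0, 1, 0)ᵀ.
Then v_1 = N · v_2 = (2, -3, -1)ᵀ.

Sanity check: (A − (-2)·I) v_1 = (0, 0, 0)ᵀ = 0. ✓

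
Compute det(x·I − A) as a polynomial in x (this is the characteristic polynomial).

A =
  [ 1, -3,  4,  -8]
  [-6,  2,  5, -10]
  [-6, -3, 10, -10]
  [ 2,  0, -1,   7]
x^4 - 20*x^3 + 150*x^2 - 500*x + 625

Expanding det(x·I − A) (e.g. by cofactor expansion or by noting that A is similar to its Jordan form J, which has the same characteristic polynomial as A) gives
  χ_A(x) = x^4 - 20*x^3 + 150*x^2 - 500*x + 625
which factors as (x - 5)^4. The eigenvalues (with algebraic multiplicities) are λ = 5 with multiplicity 4.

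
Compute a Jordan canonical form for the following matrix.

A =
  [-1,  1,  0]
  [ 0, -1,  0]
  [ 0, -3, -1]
J_2(-1) ⊕ J_1(-1)

The characteristic polynomial is
  det(x·I − A) = x^3 + 3*x^2 + 3*x + 1 = (x + 1)^3

Eigenvalues and multiplicities (the geometric multiplicity of λ is n − rank(A − λI), which equals the number of Jordan blocks for λ):
  λ = -1: algebraic multiplicity = 3, geometric multiplicity = 2

Determining the block sizes for each eigenvalue:
  λ = -1: 2 blocks summing to 3 forces exactly one block of size 2 and the rest size 1 → block sizes [2, 1]

Assembling the blocks gives a Jordan form
J =
  [-1,  1,  0]
  [ 0, -1,  0]
  [ 0,  0, -1]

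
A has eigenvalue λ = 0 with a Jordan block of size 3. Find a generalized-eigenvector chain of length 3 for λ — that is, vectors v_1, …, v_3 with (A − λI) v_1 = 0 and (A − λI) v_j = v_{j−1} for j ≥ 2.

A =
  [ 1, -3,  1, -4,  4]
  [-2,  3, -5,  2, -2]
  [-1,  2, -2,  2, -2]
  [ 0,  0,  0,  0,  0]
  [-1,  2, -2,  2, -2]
A Jordan chain for λ = 0 of length 3:
v_1 = (2, -1, -1, 0, -1)ᵀ
v_2 = (1, -2, -1, 0, -1)ᵀ
v_3 = (1, 0, 0, 0, 0)ᵀ

Let N = A − (0)·I. We want v_3 with N^3 v_3 = 0 but N^2 v_3 ≠ 0; then v_{j-1} := N · v_j for j = 3, …, 2.

Pick v_3 = (1, 0, 0, 0, 0)ᵀ.
Then v_2 = N · v_3 = (1, -2, -1, 0, -1)ᵀ.
Then v_1 = N · v_2 = (2, -1, -1, 0, -1)ᵀ.

Sanity check: (A − (0)·I) v_1 = (0, 0, 0, 0, 0)ᵀ = 0. ✓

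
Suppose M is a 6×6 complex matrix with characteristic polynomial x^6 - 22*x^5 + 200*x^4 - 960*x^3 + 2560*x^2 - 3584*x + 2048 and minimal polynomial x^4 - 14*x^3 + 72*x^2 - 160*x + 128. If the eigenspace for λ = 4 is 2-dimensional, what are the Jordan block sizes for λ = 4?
Block sizes for λ = 4: [3, 2]

Step 1 — from the characteristic polynomial, algebraic multiplicity of λ = 4 is 5. From dim ker(M − (4)·I) = 2, there are exactly 2 Jordan blocks for λ = 4.
Step 2 — from the minimal polynomial, the factor (x − 4)^3 tells us the largest block for λ = 4 has size 3.
Step 3 — with total size 5, 2 blocks, and largest block 3, the block sizes (in nonincreasing order) are [3, 2].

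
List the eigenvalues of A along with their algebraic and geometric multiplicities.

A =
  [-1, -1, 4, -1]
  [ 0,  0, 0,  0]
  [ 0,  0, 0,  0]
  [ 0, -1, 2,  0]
λ = -1: alg = 1, geom = 1; λ = 0: alg = 3, geom = 2

Step 1 — factor the characteristic polynomial to read off the algebraic multiplicities:
  χ_A(x) = x^3*(x + 1)

Step 2 — compute geometric multiplicities via the rank-nullity identity g(λ) = n − rank(A − λI):
  rank(A − (-1)·I) = 3, so dim ker(A − (-1)·I) = n − 3 = 1
  rank(A − (0)·I) = 2, so dim ker(A − (0)·I) = n − 2 = 2

Summary:
  λ = -1: algebraic multiplicity = 1, geometric multiplicity = 1
  λ = 0: algebraic multiplicity = 3, geometric multiplicity = 2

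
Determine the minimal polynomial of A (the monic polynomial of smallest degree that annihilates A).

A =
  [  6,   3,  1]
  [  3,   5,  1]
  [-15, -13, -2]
x^3 - 9*x^2 + 27*x - 27

The characteristic polynomial is χ_A(x) = (x - 3)^3, so the eigenvalues are known. The minimal polynomial is
  m_A(x) = Π_λ (x − λ)^{k_λ}
where k_λ is the size of the *largest* Jordan block for λ (equivalently, the smallest k with (A − λI)^k v = 0 for every generalised eigenvector v of λ).

  λ = 3: largest Jordan block has size 3, contributing (x − 3)^3

So m_A(x) = (x - 3)^3 = x^3 - 9*x^2 + 27*x - 27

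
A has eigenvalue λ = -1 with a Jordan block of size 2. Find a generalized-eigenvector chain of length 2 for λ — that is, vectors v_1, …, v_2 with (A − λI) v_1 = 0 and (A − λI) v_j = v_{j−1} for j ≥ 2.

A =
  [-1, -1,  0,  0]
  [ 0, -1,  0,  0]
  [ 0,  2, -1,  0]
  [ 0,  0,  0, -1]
A Jordan chain for λ = -1 of length 2:
v_1 = (-1, 0, 2, 0)ᵀ
v_2 = (0, 1, 0, 0)ᵀ

Let N = A − (-1)·I. We want v_2 with N^2 v_2 = 0 but N^1 v_2 ≠ 0; then v_{j-1} := N · v_j for j = 2, …, 2.

Pick v_2 = (0, 1, 0, 0)ᵀ.
Then v_1 = N · v_2 = (-1, 0, 2, 0)ᵀ.

Sanity check: (A − (-1)·I) v_1 = (0, 0, 0, 0)ᵀ = 0. ✓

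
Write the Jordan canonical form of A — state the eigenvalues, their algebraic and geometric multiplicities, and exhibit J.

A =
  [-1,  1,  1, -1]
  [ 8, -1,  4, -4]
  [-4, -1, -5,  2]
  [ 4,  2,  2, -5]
J_3(-3) ⊕ J_1(-3)

The characteristic polynomial is
  det(x·I − A) = x^4 + 12*x^3 + 54*x^2 + 108*x + 81 = (x + 3)^4

Eigenvalues and multiplicities (the geometric multiplicity of λ is n − rank(A − λI), which equals the number of Jordan blocks for λ):
  λ = -3: algebraic multiplicity = 4, geometric multiplicity = 2

Determining the block sizes for each eigenvalue:
  λ = -3: with am = 4 and gm = 2, the partition is not yet determined (e.g. several partitions of 4 into 2 parts exist). Let N = A − (-3)·I. Computing rank(N^1) = 2, rank(N^2) = 1, rank(N^3) = 0; the number of blocks of size ≥ j is rank(N^{j−1}) − rank(N^j), giving [2, 1, 1]. So we have 1 block(s) of size 3, 1 block(s) of size 1 → block sizes [3, 1]

Assembling the blocks gives a Jordan form
J =
  [-3,  1,  0,  0]
  [ 0, -3,  1,  0]
  [ 0,  0, -3,  0]
  [ 0,  0,  0, -3]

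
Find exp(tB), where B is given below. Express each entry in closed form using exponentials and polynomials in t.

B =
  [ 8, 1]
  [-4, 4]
e^{tB} =
  [2*t*exp(6*t) + exp(6*t), t*exp(6*t)]
  [-4*t*exp(6*t), -2*t*exp(6*t) + exp(6*t)]

Strategy: write B = P · J · P⁻¹ where J is a Jordan canonical form, so e^{tB} = P · e^{tJ} · P⁻¹, and e^{tJ} can be computed block-by-block.

B has Jordan form
J =
  [6, 1]
  [0, 6]
(up to reordering of blocks).

Per-block formulas:
  For a 2×2 Jordan block J_2(6): exp(t · J_2(6)) = e^(6t)·(I + t·N), where N is the 2×2 nilpotent shift.

After assembling e^{tJ} and conjugating by P, we get:

e^{tB} =
  [2*t*exp(6*t) + exp(6*t), t*exp(6*t)]
  [-4*t*exp(6*t), -2*t*exp(6*t) + exp(6*t)]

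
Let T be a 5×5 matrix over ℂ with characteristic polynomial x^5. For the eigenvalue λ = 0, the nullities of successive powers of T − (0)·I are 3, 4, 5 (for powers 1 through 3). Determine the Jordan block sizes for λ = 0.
Block sizes for λ = 0: [3, 1, 1]

From the dimensions of kernels of powers, the number of Jordan blocks of size at least j is d_j − d_{j−1} where d_j = dim ker(N^j) (with d_0 = 0). Computing the differences gives [3, 1, 1].
The number of blocks of size exactly k is (#blocks of size ≥ k) − (#blocks of size ≥ k + 1), so the partition is: 2 block(s) of size 1, 1 block(s) of size 3.
In nonincreasing order the block sizes are [3, 1, 1].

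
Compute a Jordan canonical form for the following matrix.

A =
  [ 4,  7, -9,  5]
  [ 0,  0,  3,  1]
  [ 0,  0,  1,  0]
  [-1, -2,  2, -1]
J_3(1) ⊕ J_1(1)

The characteristic polynomial is
  det(x·I − A) = x^4 - 4*x^3 + 6*x^2 - 4*x + 1 = (x - 1)^4

Eigenvalues and multiplicities (the geometric multiplicity of λ is n − rank(A − λI), which equals the number of Jordan blocks for λ):
  λ = 1: algebraic multiplicity = 4, geometric multiplicity = 2

Determining the block sizes for each eigenvalue:
  λ = 1: with am = 4 and gm = 2, the partition is not yet determined (e.g. several partitions of 4 into 2 parts exist). Let N = A − (1)·I. Computing rank(N^1) = 2, rank(N^2) = 1, rank(N^3) = 0; the number of blocks of size ≥ j is rank(N^{j−1}) − rank(N^j), giving [2, 1, 1]. So we have 1 block(s) of size 3, 1 block(s) of size 1 → block sizes [3, 1]

Assembling the blocks gives a Jordan form
J =
  [1, 1, 0, 0]
  [0, 1, 1, 0]
  [0, 0, 1, 0]
  [0, 0, 0, 1]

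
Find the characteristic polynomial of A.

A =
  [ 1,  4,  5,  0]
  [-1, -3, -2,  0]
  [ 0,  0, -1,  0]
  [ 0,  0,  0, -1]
x^4 + 4*x^3 + 6*x^2 + 4*x + 1

Expanding det(x·I − A) (e.g. by cofactor expansion or by noting that A is similar to its Jordan form J, which has the same characteristic polynomial as A) gives
  χ_A(x) = x^4 + 4*x^3 + 6*x^2 + 4*x + 1
which factors as (x + 1)^4. The eigenvalues (with algebraic multiplicities) are λ = -1 with multiplicity 4.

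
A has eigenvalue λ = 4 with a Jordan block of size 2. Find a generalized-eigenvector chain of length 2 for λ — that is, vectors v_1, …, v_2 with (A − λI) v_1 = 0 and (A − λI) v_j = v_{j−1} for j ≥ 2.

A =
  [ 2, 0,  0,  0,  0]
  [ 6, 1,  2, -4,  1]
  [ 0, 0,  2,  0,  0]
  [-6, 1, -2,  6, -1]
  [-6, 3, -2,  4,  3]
A Jordan chain for λ = 4 of length 2:
v_1 = (0, 1, 0, -1, -1)ᵀ
v_2 = (0, 1, 0, -1, 0)ᵀ

Let N = A − (4)·I. We want v_2 with N^2 v_2 = 0 but N^1 v_2 ≠ 0; then v_{j-1} := N · v_j for j = 2, …, 2.

Pick v_2 = (0, 1, 0, -1, 0)ᵀ.
Then v_1 = N · v_2 = (0, 1, 0, -1, -1)ᵀ.

Sanity check: (A − (4)·I) v_1 = (0, 0, 0, 0, 0)ᵀ = 0. ✓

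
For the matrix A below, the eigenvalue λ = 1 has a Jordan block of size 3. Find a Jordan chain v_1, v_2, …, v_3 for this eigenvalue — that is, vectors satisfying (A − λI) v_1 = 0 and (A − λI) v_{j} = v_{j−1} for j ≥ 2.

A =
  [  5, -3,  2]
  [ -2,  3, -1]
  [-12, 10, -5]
A Jordan chain for λ = 1 of length 3:
v_1 = (-2, 0, 4)ᵀ
v_2 = (4, -2, -12)ᵀ
v_3 = (1, 0, 0)ᵀ

Let N = A − (1)·I. We want v_3 with N^3 v_3 = 0 but N^2 v_3 ≠ 0; then v_{j-1} := N · v_j for j = 3, …, 2.

Pick v_3 = (1, 0, 0)ᵀ.
Then v_2 = N · v_3 = (4, -2, -12)ᵀ.
Then v_1 = N · v_2 = (-2, 0, 4)ᵀ.

Sanity check: (A − (1)·I) v_1 = (0, 0, 0)ᵀ = 0. ✓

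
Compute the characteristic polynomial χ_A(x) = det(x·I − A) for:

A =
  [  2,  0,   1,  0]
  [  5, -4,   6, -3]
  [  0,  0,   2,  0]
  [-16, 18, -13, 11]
x^4 - 11*x^3 + 42*x^2 - 68*x + 40

Expanding det(x·I − A) (e.g. by cofactor expansion or by noting that A is similar to its Jordan form J, which has the same characteristic polynomial as A) gives
  χ_A(x) = x^4 - 11*x^3 + 42*x^2 - 68*x + 40
which factors as (x - 5)*(x - 2)^3. The eigenvalues (with algebraic multiplicities) are λ = 2 with multiplicity 3, λ = 5 with multiplicity 1.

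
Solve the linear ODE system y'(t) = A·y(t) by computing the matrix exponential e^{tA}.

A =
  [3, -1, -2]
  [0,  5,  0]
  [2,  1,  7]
e^{tA} =
  [-2*t*exp(5*t) + exp(5*t), -t*exp(5*t), -2*t*exp(5*t)]
  [0, exp(5*t), 0]
  [2*t*exp(5*t), t*exp(5*t), 2*t*exp(5*t) + exp(5*t)]

Strategy: write A = P · J · P⁻¹ where J is a Jordan canonical form, so e^{tA} = P · e^{tJ} · P⁻¹, and e^{tJ} can be computed block-by-block.

A has Jordan form
J =
  [5, 1, 0]
  [0, 5, 0]
  [0, 0, 5]
(up to reordering of blocks).

Per-block formulas:
  For a 1×1 block at λ = 5: exp(t · [5]) = [e^(5t)].
  For a 2×2 Jordan block J_2(5): exp(t · J_2(5)) = e^(5t)·(I + t·N), where N is the 2×2 nilpotent shift.

After assembling e^{tJ} and conjugating by P, we get:

e^{tA} =
  [-2*t*exp(5*t) + exp(5*t), -t*exp(5*t), -2*t*exp(5*t)]
  [0, exp(5*t), 0]
  [2*t*exp(5*t), t*exp(5*t), 2*t*exp(5*t) + exp(5*t)]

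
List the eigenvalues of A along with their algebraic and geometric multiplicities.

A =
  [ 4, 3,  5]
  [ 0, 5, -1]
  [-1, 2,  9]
λ = 6: alg = 3, geom = 1

Step 1 — factor the characteristic polynomial to read off the algebraic multiplicities:
  χ_A(x) = (x - 6)^3

Step 2 — compute geometric multiplicities via the rank-nullity identity g(λ) = n − rank(A − λI):
  rank(A − (6)·I) = 2, so dim ker(A − (6)·I) = n − 2 = 1

Summary:
  λ = 6: algebraic multiplicity = 3, geometric multiplicity = 1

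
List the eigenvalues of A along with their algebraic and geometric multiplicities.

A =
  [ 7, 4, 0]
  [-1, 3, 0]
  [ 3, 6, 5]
λ = 5: alg = 3, geom = 2

Step 1 — factor the characteristic polynomial to read off the algebraic multiplicities:
  χ_A(x) = (x - 5)^3

Step 2 — compute geometric multiplicities via the rank-nullity identity g(λ) = n − rank(A − λI):
  rank(A − (5)·I) = 1, so dim ker(A − (5)·I) = n − 1 = 2

Summary:
  λ = 5: algebraic multiplicity = 3, geometric multiplicity = 2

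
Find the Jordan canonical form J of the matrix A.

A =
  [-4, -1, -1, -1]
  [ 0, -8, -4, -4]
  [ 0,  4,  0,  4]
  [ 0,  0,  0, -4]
J_2(-4) ⊕ J_1(-4) ⊕ J_1(-4)

The characteristic polynomial is
  det(x·I − A) = x^4 + 16*x^3 + 96*x^2 + 256*x + 256 = (x + 4)^4

Eigenvalues and multiplicities (the geometric multiplicity of λ is n − rank(A − λI), which equals the number of Jordan blocks for λ):
  λ = -4: algebraic multiplicity = 4, geometric multiplicity = 3

Determining the block sizes for each eigenvalue:
  λ = -4: 3 blocks summing to 4 forces exactly one block of size 2 and the rest size 1 → block sizes [2, 1, 1]

Assembling the blocks gives a Jordan form
J =
  [-4,  1,  0,  0]
  [ 0, -4,  0,  0]
  [ 0,  0, -4,  0]
  [ 0,  0,  0, -4]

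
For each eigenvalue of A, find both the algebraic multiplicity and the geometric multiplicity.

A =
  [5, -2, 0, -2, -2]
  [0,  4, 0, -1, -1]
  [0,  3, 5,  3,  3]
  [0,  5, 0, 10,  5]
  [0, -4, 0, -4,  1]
λ = 5: alg = 5, geom = 4

Step 1 — factor the characteristic polynomial to read off the algebraic multiplicities:
  χ_A(x) = (x - 5)^5

Step 2 — compute geometric multiplicities via the rank-nullity identity g(λ) = n − rank(A − λI):
  rank(A − (5)·I) = 1, so dim ker(A − (5)·I) = n − 1 = 4

Summary:
  λ = 5: algebraic multiplicity = 5, geometric multiplicity = 4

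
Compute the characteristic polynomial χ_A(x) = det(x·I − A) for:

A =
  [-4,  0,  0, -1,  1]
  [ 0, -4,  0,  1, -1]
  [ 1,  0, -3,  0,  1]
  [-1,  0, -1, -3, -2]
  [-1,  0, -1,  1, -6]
x^5 + 20*x^4 + 160*x^3 + 640*x^2 + 1280*x + 1024

Expanding det(x·I − A) (e.g. by cofactor expansion or by noting that A is similar to its Jordan form J, which has the same characteristic polynomial as A) gives
  χ_A(x) = x^5 + 20*x^4 + 160*x^3 + 640*x^2 + 1280*x + 1024
which factors as (x + 4)^5. The eigenvalues (with algebraic multiplicities) are λ = -4 with multiplicity 5.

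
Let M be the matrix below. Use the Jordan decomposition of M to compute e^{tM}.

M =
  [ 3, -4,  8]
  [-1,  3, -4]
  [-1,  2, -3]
e^{tM} =
  [2*t*exp(t) + exp(t), -4*t*exp(t), 8*t*exp(t)]
  [-t*exp(t), 2*t*exp(t) + exp(t), -4*t*exp(t)]
  [-t*exp(t), 2*t*exp(t), -4*t*exp(t) + exp(t)]

Strategy: write M = P · J · P⁻¹ where J is a Jordan canonical form, so e^{tM} = P · e^{tJ} · P⁻¹, and e^{tJ} can be computed block-by-block.

M has Jordan form
J =
  [1, 1, 0]
  [0, 1, 0]
  [0, 0, 1]
(up to reordering of blocks).

Per-block formulas:
  For a 2×2 Jordan block J_2(1): exp(t · J_2(1)) = e^(1t)·(I + t·N), where N is the 2×2 nilpotent shift.
  For a 1×1 block at λ = 1: exp(t · [1]) = [e^(1t)].

After assembling e^{tJ} and conjugating by P, we get:

e^{tM} =
  [2*t*exp(t) + exp(t), -4*t*exp(t), 8*t*exp(t)]
  [-t*exp(t), 2*t*exp(t) + exp(t), -4*t*exp(t)]
  [-t*exp(t), 2*t*exp(t), -4*t*exp(t) + exp(t)]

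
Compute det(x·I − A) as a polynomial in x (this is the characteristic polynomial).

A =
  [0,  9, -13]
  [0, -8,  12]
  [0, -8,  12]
x^3 - 4*x^2

Expanding det(x·I − A) (e.g. by cofactor expansion or by noting that A is similar to its Jordan form J, which has the same characteristic polynomial as A) gives
  χ_A(x) = x^3 - 4*x^2
which factors as x^2*(x - 4). The eigenvalues (with algebraic multiplicities) are λ = 0 with multiplicity 2, λ = 4 with multiplicity 1.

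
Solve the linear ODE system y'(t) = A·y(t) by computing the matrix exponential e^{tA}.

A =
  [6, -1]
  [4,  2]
e^{tA} =
  [2*t*exp(4*t) + exp(4*t), -t*exp(4*t)]
  [4*t*exp(4*t), -2*t*exp(4*t) + exp(4*t)]

Strategy: write A = P · J · P⁻¹ where J is a Jordan canonical form, so e^{tA} = P · e^{tJ} · P⁻¹, and e^{tJ} can be computed block-by-block.

A has Jordan form
J =
  [4, 1]
  [0, 4]
(up to reordering of blocks).

Per-block formulas:
  For a 2×2 Jordan block J_2(4): exp(t · J_2(4)) = e^(4t)·(I + t·N), where N is the 2×2 nilpotent shift.

After assembling e^{tJ} and conjugating by P, we get:

e^{tA} =
  [2*t*exp(4*t) + exp(4*t), -t*exp(4*t)]
  [4*t*exp(4*t), -2*t*exp(4*t) + exp(4*t)]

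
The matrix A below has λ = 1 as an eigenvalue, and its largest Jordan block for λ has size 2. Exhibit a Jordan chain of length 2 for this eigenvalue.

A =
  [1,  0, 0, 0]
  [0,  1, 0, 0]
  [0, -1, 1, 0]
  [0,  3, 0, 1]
A Jordan chain for λ = 1 of length 2:
v_1 = (0, 0, -1, 3)ᵀ
v_2 = (0, 1, 0, 0)ᵀ

Let N = A − (1)·I. We want v_2 with N^2 v_2 = 0 but N^1 v_2 ≠ 0; then v_{j-1} := N · v_j for j = 2, …, 2.

Pick v_2 = (0, 1, 0, 0)ᵀ.
Then v_1 = N · v_2 = (0, 0, -1, 3)ᵀ.

Sanity check: (A − (1)·I) v_1 = (0, 0, 0, 0)ᵀ = 0. ✓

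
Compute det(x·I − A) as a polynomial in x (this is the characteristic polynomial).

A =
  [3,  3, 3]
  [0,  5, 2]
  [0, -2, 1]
x^3 - 9*x^2 + 27*x - 27

Expanding det(x·I − A) (e.g. by cofactor expansion or by noting that A is similar to its Jordan form J, which has the same characteristic polynomial as A) gives
  χ_A(x) = x^3 - 9*x^2 + 27*x - 27
which factors as (x - 3)^3. The eigenvalues (with algebraic multiplicities) are λ = 3 with multiplicity 3.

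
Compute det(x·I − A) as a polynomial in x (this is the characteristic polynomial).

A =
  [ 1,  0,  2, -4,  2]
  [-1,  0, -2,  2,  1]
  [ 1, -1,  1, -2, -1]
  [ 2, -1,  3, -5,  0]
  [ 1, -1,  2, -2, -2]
x^5 + 5*x^4 + 10*x^3 + 10*x^2 + 5*x + 1

Expanding det(x·I − A) (e.g. by cofactor expansion or by noting that A is similar to its Jordan form J, which has the same characteristic polynomial as A) gives
  χ_A(x) = x^5 + 5*x^4 + 10*x^3 + 10*x^2 + 5*x + 1
which factors as (x + 1)^5. The eigenvalues (with algebraic multiplicities) are λ = -1 with multiplicity 5.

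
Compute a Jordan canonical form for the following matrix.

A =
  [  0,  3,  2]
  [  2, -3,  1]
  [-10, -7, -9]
J_3(-4)

The characteristic polynomial is
  det(x·I − A) = x^3 + 12*x^2 + 48*x + 64 = (x + 4)^3

Eigenvalues and multiplicities (the geometric multiplicity of λ is n − rank(A − λI), which equals the number of Jordan blocks for λ):
  λ = -4: algebraic multiplicity = 3, geometric multiplicity = 1

Determining the block sizes for each eigenvalue:
  λ = -4: one block (gm = 1), so the single block has size am = 3 → block sizes [3]

Assembling the blocks gives a Jordan form
J =
  [-4,  1,  0]
  [ 0, -4,  1]
  [ 0,  0, -4]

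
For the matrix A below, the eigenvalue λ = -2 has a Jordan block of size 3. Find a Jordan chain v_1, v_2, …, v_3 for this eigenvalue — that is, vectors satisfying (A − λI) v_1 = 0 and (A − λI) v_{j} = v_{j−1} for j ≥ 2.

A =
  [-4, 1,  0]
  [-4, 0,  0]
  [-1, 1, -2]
A Jordan chain for λ = -2 of length 3:
v_1 = (0, 0, -2)ᵀ
v_2 = (-2, -4, -1)ᵀ
v_3 = (1, 0, 0)ᵀ

Let N = A − (-2)·I. We want v_3 with N^3 v_3 = 0 but N^2 v_3 ≠ 0; then v_{j-1} := N · v_j for j = 3, …, 2.

Pick v_3 = (1, 0, 0)ᵀ.
Then v_2 = N · v_3 = (-2, -4, -1)ᵀ.
Then v_1 = N · v_2 = (0, 0, -2)ᵀ.

Sanity check: (A − (-2)·I) v_1 = (0, 0, 0)ᵀ = 0. ✓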